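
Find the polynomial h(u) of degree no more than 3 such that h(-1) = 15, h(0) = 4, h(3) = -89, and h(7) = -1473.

h(u) = -5u^3 + 5u^2 - u + 4

Using the Lagrange interpolation formula with nodes -1, 0, 3, 7:
  L_0(u) = u(u - 3)(u - 7) / -32
  L_1(u) = (u + 1)(u - 3)(u - 7) / 21
  L_2(u) = (u + 1)u(u - 7) / -48
  L_3(u) = (u + 1)u(u - 3) / 224
Then h(u) = 15·L_0(u) + 4·L_1(u) - 89·L_2(u) - 1473·L_3(u).
Expanding and collecting terms gives h(u) = -5u³ + 5u² - u + 4.
Check: h(3) = -89. ✓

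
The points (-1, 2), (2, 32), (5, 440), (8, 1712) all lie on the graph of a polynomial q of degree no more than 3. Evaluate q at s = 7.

1162

Write q(s) = as^3 + bs^2 + cs + d. Substituting each data point gives a linear system:
  -a + b - c + d = 2
  8a + 4b + 2c + d = 32
  125a + 25b + 5c + d = 440
  512a + 64b + 8c + d = 1712
Solving the system yields a = 3, b = 3, c = -2, d = 0.
So q(s) = 3s^3 + 3s^2 - 2s.
Then q(7) = 1162.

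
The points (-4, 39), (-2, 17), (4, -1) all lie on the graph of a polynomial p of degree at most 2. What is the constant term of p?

3

Write p(x) = ax^2 + bx + c. Substituting each data point gives a linear system:
  16a - 4b + c = 39
  4a - 2b + c = 17
  16a + 4b + c = -1
Solving the system yields a = 1, b = -5, c = 3.
So p(x) = x^2 - 5x + 3.
The constant term is 3.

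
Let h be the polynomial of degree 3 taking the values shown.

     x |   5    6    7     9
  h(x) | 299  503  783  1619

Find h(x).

h(x) = 2x^3 + 2x^2 - 1

Write h(x) = ax^3 + bx^2 + cx + d. Substituting each data point gives a linear system:
  125a + 25b + 5c + d = 299
  216a + 36b + 6c + d = 503
  343a + 49b + 7c + d = 783
  729a + 81b + 9c + d = 1619
Solving the system yields a = 2, b = 2, c = 0, d = -1.
So h(x) = 2x^3 + 2x^2 - 1.
Check: h(7) = 783. ✓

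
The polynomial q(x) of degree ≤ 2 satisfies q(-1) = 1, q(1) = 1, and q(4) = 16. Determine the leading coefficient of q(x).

Write q(x) = ax^2 + bx + c. Substituting each data point gives a linear system:
  a - b + c = 1
  a + b + c = 1
  16a + 4b + c = 16
Solving the system yields a = 1, b = 0, c = 0.
So q(x) = x^2.
The leading coefficient is 1.

1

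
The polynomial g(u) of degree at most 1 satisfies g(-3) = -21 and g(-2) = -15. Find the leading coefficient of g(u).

Write g(u) = au + b. Substituting each data point gives a linear system:
  -3a + b = -21
  -2a + b = -15
Solving the system yields a = 6, b = -3.
So g(u) = 6u - 3.
The leading coefficient is 6.

6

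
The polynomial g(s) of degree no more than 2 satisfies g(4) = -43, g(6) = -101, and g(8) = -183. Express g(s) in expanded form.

g(s) = -3s^2 + s + 1

Write g(s) = as^2 + bs + c. Substituting each data point gives a linear system:
  16a + 4b + c = -43
  36a + 6b + c = -101
  64a + 8b + c = -183
Solving the system yields a = -3, b = 1, c = 1.
So g(s) = -3s^2 + s + 1.
Check: g(8) = -183. ✓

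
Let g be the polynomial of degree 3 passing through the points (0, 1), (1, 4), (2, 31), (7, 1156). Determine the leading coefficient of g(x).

3

Write g(x) = ax^3 + bx^2 + cx + d. Substituting each data point gives a linear system:
  d = 1
  a + b + c + d = 4
  8a + 4b + 2c + d = 31
  343a + 49b + 7c + d = 1156
Solving the system yields a = 3, b = 3, c = -3, d = 1.
So g(x) = 3x^3 + 3x^2 - 3x + 1.
The leading coefficient is 3.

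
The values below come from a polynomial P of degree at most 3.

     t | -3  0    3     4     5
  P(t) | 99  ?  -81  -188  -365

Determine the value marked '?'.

The 4 known points determine the degree-3 polynomial uniquely.
Write P(t) = at^3 + bt^2 + ct + d. Substituting each data point gives a linear system:
  -27a + 9b - 3c + d = 99
  27a + 9b + 3c + d = -81
  64a + 16b + 4c + d = -188
  125a + 25b + 5c + d = -365
Solving the system yields a = -3, b = 1, c = -3, d = 0.
So P(t) = -3t^3 + t^2 - 3t.
Then P(0) = 0.

0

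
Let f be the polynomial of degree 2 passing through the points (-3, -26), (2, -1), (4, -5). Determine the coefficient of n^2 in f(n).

-1

Write f(n) = an^2 + bn + c. Substituting each data point gives a linear system:
  9a - 3b + c = -26
  4a + 2b + c = -1
  16a + 4b + c = -5
Solving the system yields a = -1, b = 4, c = -5.
So f(n) = -n^2 + 4n - 5.
The leading coefficient is -1.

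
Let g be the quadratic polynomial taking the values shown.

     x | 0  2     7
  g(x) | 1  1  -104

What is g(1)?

Write g(x) = ax^2 + bx + c. Substituting each data point gives a linear system:
  c = 1
  4a + 2b + c = 1
  49a + 7b + c = -104
Solving the system yields a = -3, b = 6, c = 1.
So g(x) = -3x^2 + 6x + 1.
Then g(1) = 4.

4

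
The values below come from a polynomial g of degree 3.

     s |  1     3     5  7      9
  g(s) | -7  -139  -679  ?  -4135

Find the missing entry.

-1915

The 4 known points determine the degree-3 polynomial uniquely.
Write g(s) = as^3 + bs^2 + cs + d. Substituting each data point gives a linear system:
  a + b + c + d = -7
  27a + 9b + 3c + d = -139
  125a + 25b + 5c + d = -679
  729a + 81b + 9c + d = -4135
Solving the system yields a = -6, b = 3, c = 0, d = -4.
So g(s) = -6s³ + 3s² - 4.
Then g(7) = -1915.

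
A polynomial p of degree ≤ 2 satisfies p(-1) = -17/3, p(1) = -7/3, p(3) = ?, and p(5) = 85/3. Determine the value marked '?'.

9

On equispaced nodes a degree-2 polynomial has vanishing third forward difference, so
  - p(-1) + 3·p(1) - 3·p(3) + p(5) = 0.
Substituting the known values and solving for p(3):
  -3·p(3) = -27
  p(3) = 9.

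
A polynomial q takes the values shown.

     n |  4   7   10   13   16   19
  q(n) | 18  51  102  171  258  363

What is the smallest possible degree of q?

Forward differences of the values at n = 4, 7, 10, 13, 16, 19:
  q  : 18  51  102  171  258  363
  Δ  : 33  51  69  87  105
  Δ^2: 18  18  18  18
  Δ^3: 0  0  0
  Δ^4: 0  0
  Δ^5: 0
The second differences are constant (18) and nonzero, while all higher differences vanish, so the minimal degree is 2.

2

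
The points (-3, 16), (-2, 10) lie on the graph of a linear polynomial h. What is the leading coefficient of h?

Write h(t) = at + b. Substituting each data point gives a linear system:
  -3a + b = 16
  -2a + b = 10
Solving the system yields a = -6, b = -2.
So h(t) = -6t - 2.
The leading coefficient is -6.

-6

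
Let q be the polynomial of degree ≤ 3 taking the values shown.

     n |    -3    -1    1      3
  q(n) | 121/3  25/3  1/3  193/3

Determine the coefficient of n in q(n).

-5

Write q(n) = an^3 + bn^2 + cn + d. Substituting each data point gives a linear system:
  -27a + 9b - 3c + d = 121/3
  -a + b - c + d = 25/3
  a + b + c + d = 1/3
  27a + 9b + 3c + d = 193/3
Solving the system yields a = 1, b = 6, c = -5, d = -5/3.
So q(n) = n^3 + 6n^2 - 5n - 5/3.
The coefficient of n is -5.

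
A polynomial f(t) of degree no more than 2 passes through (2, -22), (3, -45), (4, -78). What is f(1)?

Forward differences of the values at t = 2, 3, 4:
  f  : -22  -45  -78
  Δ  : -23  -33
  Δ^2: -10
The second differences are constant, confirming degree 2.
Interpolating (Newton forward form) and evaluating at t = 1 gives f(1) = -9.

-9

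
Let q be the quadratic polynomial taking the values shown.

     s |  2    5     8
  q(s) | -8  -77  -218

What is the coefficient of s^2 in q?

-4

Write q(s) = as^2 + bs + c. Substituting each data point gives a linear system:
  4a + 2b + c = -8
  25a + 5b + c = -77
  64a + 8b + c = -218
Solving the system yields a = -4, b = 5, c = -2.
So q(s) = -4s² + 5s - 2.
The leading coefficient is -4.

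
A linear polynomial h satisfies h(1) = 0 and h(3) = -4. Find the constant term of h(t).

Write h(t) = at + b. Substituting each data point gives a linear system:
  a + b = 0
  3a + b = -4
Solving the system yields a = -2, b = 2.
So h(t) = -2t + 2.
The constant term is 2.

2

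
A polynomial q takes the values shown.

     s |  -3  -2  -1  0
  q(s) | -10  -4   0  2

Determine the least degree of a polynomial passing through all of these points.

2

Forward differences of the values at s = -3, -2, -1, 0:
  q  : -10  -4  0  2
  Δ  : 6  4  2
  Δ^2: -2  -2
  Δ^3: 0
The second differences are constant (-2) and nonzero, while all higher differences vanish, so the minimal degree is 2.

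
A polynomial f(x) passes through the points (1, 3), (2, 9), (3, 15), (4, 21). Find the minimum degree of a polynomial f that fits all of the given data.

Forward differences of the values at x = 1, 2, 3, 4:
  f  : 3  9  15  21
  Δ  : 6  6  6
  Δ^2: 0  0
  Δ^3: 0
The first differences are constant (6) and nonzero, while all higher differences vanish, so the minimal degree is 1.

1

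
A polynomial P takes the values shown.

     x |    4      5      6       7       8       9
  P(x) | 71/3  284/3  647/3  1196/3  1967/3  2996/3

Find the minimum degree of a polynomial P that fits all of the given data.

3

Forward differences of the values at x = 4, 5, 6, 7, 8, 9:
  P  : 71/3  284/3  647/3  1196/3  1967/3  2996/3
  Δ  : 71  121  183  257  343
  Δ^2: 50  62  74  86
  Δ^3: 12  12  12
  Δ^4: 0  0
  Δ^5: 0
The third differences are constant (12) and nonzero, while all higher differences vanish, so the minimal degree is 3.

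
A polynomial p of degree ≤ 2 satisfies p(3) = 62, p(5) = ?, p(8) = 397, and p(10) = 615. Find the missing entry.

160

The 3 known points determine the degree-2 polynomial uniquely.
Write p(u) = au^2 + bu + c. Substituting each data point gives a linear system:
  9a + 3b + c = 62
  64a + 8b + c = 397
  100a + 10b + c = 615
Solving the system yields a = 6, b = 1, c = 5.
So p(u) = 6u^2 + u + 5.
Then p(5) = 160.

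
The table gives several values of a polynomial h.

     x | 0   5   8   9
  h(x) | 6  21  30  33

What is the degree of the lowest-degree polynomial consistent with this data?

1

Divided differences on the nodes 0, 5, 8, 9:
  order 0: 6  21  30  33
  order 1: 3  3  3
  order 2: 0  0
  order 3: 0
The order-1 divided differences are all 3 (nonzero) and every higher order vanishes, so the data lies on a polynomial of degree exactly 1.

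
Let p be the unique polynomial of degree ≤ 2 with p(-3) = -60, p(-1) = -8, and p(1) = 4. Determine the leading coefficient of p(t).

Write p(t) = at^2 + bt + c. Substituting each data point gives a linear system:
  9a - 3b + c = -60
  a - b + c = -8
  a + b + c = 4
Solving the system yields a = -5, b = 6, c = 3.
So p(t) = -5t² + 6t + 3.
The leading coefficient is -5.

-5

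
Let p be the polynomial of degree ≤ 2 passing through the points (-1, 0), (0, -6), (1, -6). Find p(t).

p(t) = 3t^2 - 3t - 6

Using the Lagrange interpolation formula with nodes -1, 0, 1:
  L_0(t) = t(t - 1) / 2
  L_1(t) = (t + 1)(t - 1) / -1
  L_2(t) = (t + 1)t / 2
Then p(t) = 0·L_0(t) - 6·L_1(t) - 6·L_2(t).
Expanding and collecting terms gives p(t) = 3t² - 3t - 6.
Check: p(1) = -6. ✓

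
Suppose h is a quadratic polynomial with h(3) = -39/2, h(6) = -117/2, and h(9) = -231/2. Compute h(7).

Forward differences of the values at x = 3, 6, 9:
  h  : -39/2  -117/2  -231/2
  Δ  : -39  -57
  Δ^2: -18
The second differences are constant, confirming degree 2.
Interpolating (Newton forward form) and evaluating at x = 7 gives h(7) = -151/2.

-151/2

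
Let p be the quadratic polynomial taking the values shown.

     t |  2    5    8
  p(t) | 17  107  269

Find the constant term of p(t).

-3

Write p(t) = at^2 + bt + c. Substituting each data point gives a linear system:
  4a + 2b + c = 17
  25a + 5b + c = 107
  64a + 8b + c = 269
Solving the system yields a = 4, b = 2, c = -3.
So p(t) = 4t² + 2t - 3.
The constant term is -3.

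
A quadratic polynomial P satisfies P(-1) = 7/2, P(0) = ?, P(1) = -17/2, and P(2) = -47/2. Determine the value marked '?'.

1/2

The 3 known points determine the degree-2 polynomial uniquely.
Write P(n) = an^2 + bn + c. Substituting each data point gives a linear system:
  a - b + c = 7/2
  a + b + c = -17/2
  4a + 2b + c = -47/2
Solving the system yields a = -3, b = -6, c = 1/2.
So P(n) = -3n^2 - 6n + 1/2.
Then P(0) = 1/2.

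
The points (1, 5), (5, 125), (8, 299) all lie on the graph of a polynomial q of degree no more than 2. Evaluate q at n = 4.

Using the Lagrange interpolation formula with nodes 1, 5, 8:
  L_0(n) = (n - 5)(n - 8) / 28
  L_1(n) = (n - 1)(n - 8) / -12
  L_2(n) = (n - 1)(n - 5) / 21
Then q(n) = 5·L_0(n) + 125·L_1(n) + 299·L_2(n).
Expanding and collecting terms gives q(n) = 4n^2 + 6n - 5.
Evaluating at n = 4: q(4) = 83.

83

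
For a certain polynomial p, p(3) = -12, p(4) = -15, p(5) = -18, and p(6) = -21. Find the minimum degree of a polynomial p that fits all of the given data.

Forward differences of the values at n = 3, 4, 5, 6:
  p  : -12  -15  -18  -21
  Δ  : -3  -3  -3
  Δ^2: 0  0
  Δ^3: 0
The first differences are constant (-3) and nonzero, while all higher differences vanish, so the minimal degree is 1.

1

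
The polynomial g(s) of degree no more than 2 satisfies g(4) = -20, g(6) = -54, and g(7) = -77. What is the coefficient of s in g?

3

Write g(s) = as^2 + bs + c. Substituting each data point gives a linear system:
  16a + 4b + c = -20
  36a + 6b + c = -54
  49a + 7b + c = -77
Solving the system yields a = -2, b = 3, c = 0.
So g(s) = -2s^2 + 3s.
The coefficient of s is 3.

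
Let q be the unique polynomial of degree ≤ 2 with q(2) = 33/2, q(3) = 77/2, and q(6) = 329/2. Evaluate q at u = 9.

761/2

Write q(u) = au^2 + bu + c. Substituting each data point gives a linear system:
  4a + 2b + c = 33/2
  9a + 3b + c = 77/2
  36a + 6b + c = 329/2
Solving the system yields a = 5, b = -3, c = 5/2.
So q(u) = 5u² - 3u + 5/2.
Then q(9) = 761/2.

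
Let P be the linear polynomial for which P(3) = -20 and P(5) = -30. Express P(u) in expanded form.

P(u) = -5u - 5

Using the Lagrange interpolation formula with nodes 3, 5:
  L_0(u) = (u - 5) / -2
  L_1(u) = (u - 3) / 2
Then P(u) = -20·L_0(u) - 30·L_1(u).
Expanding and collecting terms gives P(u) = -5u - 5.
Check: P(5) = -30. ✓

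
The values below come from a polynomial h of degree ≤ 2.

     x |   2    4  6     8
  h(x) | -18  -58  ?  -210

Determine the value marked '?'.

On equispaced nodes a degree-2 polynomial has vanishing third forward difference, so
  - h(2) + 3·h(4) - 3·h(6) + h(8) = 0.
Substituting the known values and solving for h(6):
  -3·h(6) = 366
  h(6) = -122.

-122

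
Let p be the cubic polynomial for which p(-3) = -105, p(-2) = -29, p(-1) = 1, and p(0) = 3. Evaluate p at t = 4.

Forward differences of the values at t = -3, -2, -1, 0:
  p  : -105  -29  1  3
  Δ  : 76  30  2
  Δ^2: -46  -28
  Δ^3: 18
The third differences are constant, confirming degree 3.
Interpolating (Newton forward form) and evaluating at t = 4 gives p(4) = 91.

91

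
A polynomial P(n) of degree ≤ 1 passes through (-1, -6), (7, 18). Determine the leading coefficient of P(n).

3

Write P(n) = an + b. Substituting each data point gives a linear system:
  -a + b = -6
  7a + b = 18
Solving the system yields a = 3, b = -3.
So P(n) = 3n - 3.
The leading coefficient is 3.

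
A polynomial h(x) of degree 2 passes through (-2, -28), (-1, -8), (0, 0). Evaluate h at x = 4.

-88

Write h(x) = ax^2 + bx + c. Substituting each data point gives a linear system:
  4a - 2b + c = -28
  a - b + c = -8
  c = 0
Solving the system yields a = -6, b = 2, c = 0.
So h(x) = -6x^2 + 2x.
Then h(4) = -88.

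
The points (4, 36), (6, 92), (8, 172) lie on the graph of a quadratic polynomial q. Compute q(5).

61

Using the Lagrange interpolation formula with nodes 4, 6, 8:
  L_0(u) = (u - 6)(u - 8) / 8
  L_1(u) = (u - 4)(u - 8) / -4
  L_2(u) = (u - 4)(u - 6) / 8
Then q(u) = 36·L_0(u) + 92·L_1(u) + 172·L_2(u).
Expanding and collecting terms gives q(u) = 3u² - 2u - 4.
Evaluating at u = 5: q(5) = 61.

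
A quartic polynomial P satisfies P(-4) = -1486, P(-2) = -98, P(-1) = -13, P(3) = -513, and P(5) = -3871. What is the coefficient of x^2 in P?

Write P(x) = ax^4 + bx^3 + cx^2 + dx + e. Substituting each data point gives a linear system:
  256a - 64b + 16c - 4d + e = -1486
  16a - 8b + 4c - 2d + e = -98
  a - b + c - d + e = -13
  81a + 27b + 9c + 3d + e = -513
  625a + 125b + 25c + 5d + e = -3871
Solving the system yields a = -6, b = -1, c = 0, d = 2, e = -6.
So P(x) = -6x^4 - x^3 + 2x - 6.
The coefficient of x^2 is 0.

0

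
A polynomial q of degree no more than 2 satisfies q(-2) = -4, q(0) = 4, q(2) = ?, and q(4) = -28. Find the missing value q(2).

-4

On equispaced nodes a degree-2 polynomial has vanishing third forward difference, so
  - q(-2) + 3·q(0) - 3·q(2) + q(4) = 0.
Substituting the known values and solving for q(2):
  -3·q(2) = 12
  q(2) = -4.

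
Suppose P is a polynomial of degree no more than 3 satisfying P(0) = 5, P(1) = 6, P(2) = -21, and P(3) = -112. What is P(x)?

P(x) = -6x^3 + 4x^2 + 3x + 5

Write P(x) = ax^3 + bx^2 + cx + d. Substituting each data point gives a linear system:
  d = 5
  a + b + c + d = 6
  8a + 4b + 2c + d = -21
  27a + 9b + 3c + d = -112
Solving the system yields a = -6, b = 4, c = 3, d = 5.
So P(x) = -6x^3 + 4x^2 + 3x + 5.
Check: P(3) = -112. ✓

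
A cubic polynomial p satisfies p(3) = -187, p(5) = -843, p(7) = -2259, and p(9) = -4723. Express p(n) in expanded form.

Write p(n) = an^3 + bn^2 + cn + d. Substituting each data point gives a linear system:
  27a + 9b + 3c + d = -187
  125a + 25b + 5c + d = -843
  343a + 49b + 7c + d = -2259
  729a + 81b + 9c + d = -4723
Solving the system yields a = -6, b = -5, c = 6, d = 2.
So p(n) = -6n³ - 5n² + 6n + 2.
Check: p(5) = -843. ✓

p(n) = -6n^3 - 5n^2 + 6n + 2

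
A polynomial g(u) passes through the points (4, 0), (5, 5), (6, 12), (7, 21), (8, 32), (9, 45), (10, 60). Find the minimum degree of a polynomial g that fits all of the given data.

2

Forward differences of the values at u = 4, 5, 6, 7, 8, 9, 10:
  g  : 0  5  12  21  32  45  60
  Δ  : 5  7  9  11  13  15
  Δ^2: 2  2  2  2  2
  Δ^3: 0  0  0  0
  Δ^4: 0  0  0
  Δ^5: 0  0
  Δ^6: 0
The second differences are constant (2) and nonzero, while all higher differences vanish, so the minimal degree is 2.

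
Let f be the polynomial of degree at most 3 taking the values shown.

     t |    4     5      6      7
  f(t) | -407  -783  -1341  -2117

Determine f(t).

Write f(t) = at^3 + bt^2 + ct + d. Substituting each data point gives a linear system:
  64a + 16b + 4c + d = -407
  125a + 25b + 5c + d = -783
  216a + 36b + 6c + d = -1341
  343a + 49b + 7c + d = -2117
Solving the system yields a = -6, b = -1, c = -1, d = -3.
So f(t) = -6t³ - t² - t - 3.
Check: f(6) = -1341. ✓

f(t) = -6t^3 - t^2 - t - 3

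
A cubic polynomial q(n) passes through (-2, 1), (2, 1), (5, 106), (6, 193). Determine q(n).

q(n) = n^3 - 4n + 1

Using the Lagrange interpolation formula with nodes -2, 2, 5, 6:
  L_0(n) = (n - 2)(n - 5)(n - 6) / -224
  L_1(n) = (n + 2)(n - 5)(n - 6) / 48
  L_2(n) = (n + 2)(n - 2)(n - 6) / -21
  L_3(n) = (n + 2)(n - 2)(n - 5) / 32
Then q(n) = 1·L_0(n) + 1·L_1(n) + 106·L_2(n) + 193·L_3(n).
Expanding and collecting terms gives q(n) = n^3 - 4n + 1.
Check: q(2) = 1. ✓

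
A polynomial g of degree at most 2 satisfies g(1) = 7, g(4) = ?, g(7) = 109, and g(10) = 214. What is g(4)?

On equispaced nodes a degree-2 polynomial has vanishing third forward difference, so
  - g(1) + 3·g(4) - 3·g(7) + g(10) = 0.
Substituting the known values and solving for g(4):
  3·g(4) = 120
  g(4) = 40.

40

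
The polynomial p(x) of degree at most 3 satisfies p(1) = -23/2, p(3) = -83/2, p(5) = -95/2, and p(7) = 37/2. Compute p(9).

Write p(x) = ax^3 + bx^2 + cx + d. Substituting each data point gives a linear system:
  a + b + c + d = -23/2
  27a + 9b + 3c + d = -83/2
  125a + 25b + 5c + d = -95/2
  343a + 49b + 7c + d = 37/2
Solving the system yields a = 1, b = -6, c = -4, d = -5/2.
So p(x) = x³ - 6x² - 4x - 5/2.
Then p(9) = 409/2.

409/2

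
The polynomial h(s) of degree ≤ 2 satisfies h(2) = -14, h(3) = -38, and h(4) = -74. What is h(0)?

-2

Using the Lagrange interpolation formula with nodes 2, 3, 4:
  L_0(s) = (s - 3)(s - 4) / 2
  L_1(s) = (s - 2)(s - 4) / -1
  L_2(s) = (s - 2)(s - 3) / 2
Then h(s) = -14·L_0(s) - 38·L_1(s) - 74·L_2(s).
Expanding and collecting terms gives h(s) = -6s^2 + 6s - 2.
Evaluating at s = 0: h(0) = -2.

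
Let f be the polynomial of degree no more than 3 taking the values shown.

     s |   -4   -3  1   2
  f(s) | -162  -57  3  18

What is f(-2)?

Write f(s) = as^3 + bs^2 + cs + d. Substituting each data point gives a linear system:
  -64a + 16b - 4c + d = -162
  -27a + 9b - 3c + d = -57
  a + b + c + d = 3
  8a + 4b + 2c + d = 18
Solving the system yields a = 3, b = 0, c = -6, d = 6.
So f(s) = 3s³ - 6s + 6.
Then f(-2) = -6.

-6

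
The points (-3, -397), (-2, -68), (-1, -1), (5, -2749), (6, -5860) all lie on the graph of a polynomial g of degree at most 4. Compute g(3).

Using the Lagrange interpolation formula with nodes -3, -2, -1, 5, 6:
  L_0(u) = (u + 2)(u + 1)(u - 5)(u - 6) / 144
  L_1(u) = (u + 3)(u + 1)(u - 5)(u - 6) / -56
  L_2(u) = (u + 3)(u + 2)(u - 5)(u - 6) / 84
  L_3(u) = (u + 3)(u + 2)(u + 1)(u - 6) / -336
  L_4(u) = (u + 3)(u + 2)(u + 1)(u - 5) / 504
Then g(u) = -397·L_0(u) - 68·L_1(u) - 1·L_2(u) - 2749·L_3(u) - 5860·L_4(u).
Expanding and collecting terms gives g(u) = -5u^4 + 2u^3 + 6u^2 - 4u - 4.
Evaluating at u = 3: g(3) = -313.

-313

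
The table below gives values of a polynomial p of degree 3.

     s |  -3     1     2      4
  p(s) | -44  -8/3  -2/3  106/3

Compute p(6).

154

Using the Lagrange interpolation formula with nodes -3, 1, 2, 4:
  L_0(s) = (s - 1)(s - 2)(s - 4) / -140
  L_1(s) = (s + 3)(s - 2)(s - 4) / 12
  L_2(s) = (s + 3)(s - 1)(s - 4) / -10
  L_3(s) = (s + 3)(s - 1)(s - 2) / 42
Then p(s) = -44·L_0(s) - 8/3·L_1(s) - 2/3·L_2(s) + 106/3·L_3(s).
Expanding and collecting terms gives p(s) = s^3 - (5/3)s^2 - 2.
Evaluating at s = 6: p(6) = 154.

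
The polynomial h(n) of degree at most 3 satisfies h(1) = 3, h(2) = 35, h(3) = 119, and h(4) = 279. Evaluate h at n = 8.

2159

Using the Lagrange interpolation formula with nodes 1, 2, 3, 4:
  L_0(n) = (n - 2)(n - 3)(n - 4) / -6
  L_1(n) = (n - 1)(n - 3)(n - 4) / 2
  L_2(n) = (n - 1)(n - 2)(n - 4) / -2
  L_3(n) = (n - 1)(n - 2)(n - 3) / 6
Then h(n) = 3·L_0(n) + 35·L_1(n) + 119·L_2(n) + 279·L_3(n).
Expanding and collecting terms gives h(n) = 4n^3 + 2n^2 - 2n - 1.
Evaluating at n = 8: h(8) = 2159.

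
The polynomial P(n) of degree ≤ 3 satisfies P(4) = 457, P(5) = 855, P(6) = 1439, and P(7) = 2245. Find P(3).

209

Forward differences of the values at n = 4, 5, 6, 7:
  P  : 457  855  1439  2245
  Δ  : 398  584  806
  Δ^2: 186  222
  Δ^3: 36
The third differences are constant, confirming degree 3.
Interpolating (Newton forward form) and evaluating at n = 3 gives P(3) = 209.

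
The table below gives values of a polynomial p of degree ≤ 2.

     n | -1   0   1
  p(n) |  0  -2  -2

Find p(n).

p(n) = n^2 - n - 2

Using the Lagrange interpolation formula with nodes -1, 0, 1:
  L_0(n) = n(n - 1) / 2
  L_1(n) = (n + 1)(n - 1) / -1
  L_2(n) = (n + 1)n / 2
Then p(n) = 0·L_0(n) - 2·L_1(n) - 2·L_2(n).
Expanding and collecting terms gives p(n) = n² - n - 2.
Check: p(1) = -2. ✓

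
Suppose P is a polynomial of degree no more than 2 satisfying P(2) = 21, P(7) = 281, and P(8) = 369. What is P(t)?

Using the Lagrange interpolation formula with nodes 2, 7, 8:
  L_0(t) = (t - 7)(t - 8) / 30
  L_1(t) = (t - 2)(t - 8) / -5
  L_2(t) = (t - 2)(t - 7) / 6
Then P(t) = 21·L_0(t) + 281·L_1(t) + 369·L_2(t).
Expanding and collecting terms gives P(t) = 6t² - 2t + 1.
Check: P(7) = 281. ✓

P(t) = 6t^2 - 2t + 1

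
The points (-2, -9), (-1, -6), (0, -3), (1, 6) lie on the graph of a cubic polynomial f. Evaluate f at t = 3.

66

Forward differences of the values at t = -2, -1, 0, 1:
  f  : -9  -6  -3  6
  Δ  : 3  3  9
  Δ^2: 0  6
  Δ^3: 6
The third differences are constant, confirming degree 3.
Interpolating (Newton forward form) and evaluating at t = 3 gives f(3) = 66.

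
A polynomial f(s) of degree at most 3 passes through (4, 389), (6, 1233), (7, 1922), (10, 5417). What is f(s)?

Write f(s) = as^3 + bs^2 + cs + d. Substituting each data point gives a linear system:
  64a + 16b + 4c + d = 389
  216a + 36b + 6c + d = 1233
  343a + 49b + 7c + d = 1922
  1000a + 100b + 10c + d = 5417
Solving the system yields a = 5, b = 4, c = 2, d = -3.
So f(s) = 5s^3 + 4s^2 + 2s - 3.
Check: f(10) = 5417. ✓

f(s) = 5s^3 + 4s^2 + 2s - 3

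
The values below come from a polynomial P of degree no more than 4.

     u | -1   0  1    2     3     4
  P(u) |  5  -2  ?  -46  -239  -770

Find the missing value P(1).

-5

On equispaced nodes a degree-4 polynomial has vanishing fifth forward difference, so
  - P(-1) + 5·P(0) - 10·P(1) + 10·P(2) - 5·P(3) + P(4) = 0.
Substituting the known values and solving for P(1):
  -10·P(1) = 50
  P(1) = -5.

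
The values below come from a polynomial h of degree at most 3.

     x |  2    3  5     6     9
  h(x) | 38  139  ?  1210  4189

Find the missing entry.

689

The 4 known points determine the degree-3 polynomial uniquely.
Write h(x) = ax^3 + bx^2 + cx + d. Substituting each data point gives a linear system:
  8a + 4b + 2c + d = 38
  27a + 9b + 3c + d = 139
  216a + 36b + 6c + d = 1210
  729a + 81b + 9c + d = 4189
Solving the system yields a = 6, b = -2, c = -3, d = 4.
So h(x) = 6x^3 - 2x^2 - 3x + 4.
Then h(5) = 689.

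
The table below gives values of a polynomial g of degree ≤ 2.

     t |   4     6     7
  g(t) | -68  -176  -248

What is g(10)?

-536

Using the Lagrange interpolation formula with nodes 4, 6, 7:
  L_0(t) = (t - 6)(t - 7) / 6
  L_1(t) = (t - 4)(t - 7) / -2
  L_2(t) = (t - 4)(t - 6) / 3
Then g(t) = -68·L_0(t) - 176·L_1(t) - 248·L_2(t).
Expanding and collecting terms gives g(t) = -6t^2 + 6t + 4.
Evaluating at t = 10: g(10) = -536.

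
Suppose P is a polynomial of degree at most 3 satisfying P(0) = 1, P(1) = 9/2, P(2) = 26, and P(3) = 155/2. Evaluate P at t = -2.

Using the Lagrange interpolation formula with nodes 0, 1, 2, 3:
  L_0(t) = (t - 1)(t - 2)(t - 3) / -6
  L_1(t) = t(t - 2)(t - 3) / 2
  L_2(t) = t(t - 1)(t - 3) / -2
  L_3(t) = t(t - 1)(t - 2) / 6
Then P(t) = 1·L_0(t) + 9/2·L_1(t) + 26·L_2(t) + 155/2·L_3(t).
Expanding and collecting terms gives P(t) = 2t^3 + 3t^2 - (3/2)t + 1.
Evaluating at t = -2: P(-2) = 0.

0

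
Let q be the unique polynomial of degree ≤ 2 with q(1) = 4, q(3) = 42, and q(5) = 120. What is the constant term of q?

Write q(u) = au^2 + bu + c. Substituting each data point gives a linear system:
  a + b + c = 4
  9a + 3b + c = 42
  25a + 5b + c = 120
Solving the system yields a = 5, b = -1, c = 0.
So q(u) = 5u^2 - u.
The constant term is 0.

0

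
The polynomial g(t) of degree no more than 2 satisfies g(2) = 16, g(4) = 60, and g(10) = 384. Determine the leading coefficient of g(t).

4

Write g(t) = at^2 + bt + c. Substituting each data point gives a linear system:
  4a + 2b + c = 16
  16a + 4b + c = 60
  100a + 10b + c = 384
Solving the system yields a = 4, b = -2, c = 4.
So g(t) = 4t² - 2t + 4.
The leading coefficient is 4.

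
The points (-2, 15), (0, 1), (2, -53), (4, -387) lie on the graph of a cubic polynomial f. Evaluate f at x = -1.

-2

Write f(x) = ax^3 + bx^2 + cx + d. Substituting each data point gives a linear system:
  -8a + 4b - 2c + d = 15
  d = 1
  8a + 4b + 2c + d = -53
  64a + 16b + 4c + d = -387
Solving the system yields a = -5, b = -5, c = 3, d = 1.
So f(x) = -5x^3 - 5x^2 + 3x + 1.
Then f(-1) = -2.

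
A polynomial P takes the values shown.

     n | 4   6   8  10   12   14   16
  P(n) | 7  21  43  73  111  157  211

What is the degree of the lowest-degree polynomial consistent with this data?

2

Forward differences of the values at n = 4, 6, 8, 10, 12, 14, 16:
  P  : 7  21  43  73  111  157  211
  Δ  : 14  22  30  38  46  54
  Δ^2: 8  8  8  8  8
  Δ^3: 0  0  0  0
  Δ^4: 0  0  0
  Δ^5: 0  0
  Δ^6: 0
The second differences are constant (8) and nonzero, while all higher differences vanish, so the minimal degree is 2.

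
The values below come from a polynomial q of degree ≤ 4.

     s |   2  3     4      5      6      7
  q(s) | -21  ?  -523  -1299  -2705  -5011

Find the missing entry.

-155

The 5 known points determine the degree-4 polynomial uniquely.
Write q(s) = as^4 + bs^3 + cs^2 + ds + e. Substituting each data point gives a linear system:
  16a + 8b + 4c + 2d + e = -21
  256a + 64b + 16c + 4d + e = -523
  625a + 125b + 25c + 5d + e = -1299
  1296a + 216b + 36c + 6d + e = -2705
  2401a + 343b + 49c + 7d + e = -5011
Solving the system yields a = -2, b = -1, c = 2, d = 5, e = 1.
So q(s) = -2s^4 - s^3 + 2s^2 + 5s + 1.
Then q(3) = -155.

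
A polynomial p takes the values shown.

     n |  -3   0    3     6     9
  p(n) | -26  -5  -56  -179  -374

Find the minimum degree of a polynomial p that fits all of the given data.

2

Forward differences of the values at n = -3, 0, 3, 6, 9:
  p  : -26  -5  -56  -179  -374
  Δ  : 21  -51  -123  -195
  Δ^2: -72  -72  -72
  Δ^3: 0  0
  Δ^4: 0
The second differences are constant (-72) and nonzero, while all higher differences vanish, so the minimal degree is 2.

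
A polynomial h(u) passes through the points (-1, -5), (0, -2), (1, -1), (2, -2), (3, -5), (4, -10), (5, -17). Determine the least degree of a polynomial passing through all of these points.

Forward differences of the values at u = -1, 0, 1, 2, 3, 4, 5:
  h  : -5  -2  -1  -2  -5  -10  -17
  Δ  : 3  1  -1  -3  -5  -7
  Δ^2: -2  -2  -2  -2  -2
  Δ^3: 0  0  0  0
  Δ^4: 0  0  0
  Δ^5: 0  0
  Δ^6: 0
The second differences are constant (-2) and nonzero, while all higher differences vanish, so the minimal degree is 2.

2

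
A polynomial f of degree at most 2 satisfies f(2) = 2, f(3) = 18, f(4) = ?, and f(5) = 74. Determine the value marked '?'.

On equispaced nodes a degree-2 polynomial has vanishing third forward difference, so
  - f(2) + 3·f(3) - 3·f(4) + f(5) = 0.
Substituting the known values and solving for f(4):
  -3·f(4) = -126
  f(4) = 42.

42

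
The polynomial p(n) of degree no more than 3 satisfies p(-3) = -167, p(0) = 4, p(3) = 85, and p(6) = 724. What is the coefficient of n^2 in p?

Write p(n) = an^3 + bn^2 + cn + d. Substituting each data point gives a linear system:
  -27a + 9b - 3c + d = -167
  d = 4
  27a + 9b + 3c + d = 85
  216a + 36b + 6c + d = 724
Solving the system yields a = 4, b = -5, c = 6, d = 4.
So p(n) = 4n³ - 5n² + 6n + 4.
The coefficient of n^2 is -5.

-5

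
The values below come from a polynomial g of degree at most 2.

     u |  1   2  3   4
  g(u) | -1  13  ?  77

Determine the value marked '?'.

39

On equispaced nodes a degree-2 polynomial has vanishing third forward difference, so
  - g(1) + 3·g(2) - 3·g(3) + g(4) = 0.
Substituting the known values and solving for g(3):
  -3·g(3) = -117
  g(3) = 39.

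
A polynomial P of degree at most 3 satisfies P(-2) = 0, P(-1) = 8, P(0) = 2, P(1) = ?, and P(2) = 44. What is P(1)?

6

The 4 known points determine the degree-3 polynomial uniquely.
Write P(t) = at^3 + bt^2 + ct + d. Substituting each data point gives a linear system:
  -8a + 4b - 2c + d = 0
  -a + b - c + d = 8
  d = 2
  8a + 4b + 2c + d = 44
Solving the system yields a = 4, b = 5, c = -5, d = 2.
So P(t) = 4t³ + 5t² - 5t + 2.
Then P(1) = 6.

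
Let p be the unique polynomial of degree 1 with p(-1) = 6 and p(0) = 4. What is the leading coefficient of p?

Write p(n) = an + b. Substituting each data point gives a linear system:
  -a + b = 6
  b = 4
Solving the system yields a = -2, b = 4.
So p(n) = -2n + 4.
The leading coefficient is -2.

-2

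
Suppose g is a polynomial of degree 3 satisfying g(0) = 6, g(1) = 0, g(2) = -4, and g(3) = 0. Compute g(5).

Write g(n) = an^3 + bn^2 + cn + d. Substituting each data point gives a linear system:
  d = 6
  a + b + c + d = 0
  8a + 4b + 2c + d = -4
  27a + 9b + 3c + d = 0
Solving the system yields a = 1, b = -2, c = -5, d = 6.
So g(n) = n^3 - 2n^2 - 5n + 6.
Then g(5) = 56.

56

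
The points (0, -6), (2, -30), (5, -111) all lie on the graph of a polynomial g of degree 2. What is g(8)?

-246

Using the Lagrange interpolation formula with nodes 0, 2, 5:
  L_0(t) = (t - 2)(t - 5) / 10
  L_1(t) = t(t - 5) / -6
  L_2(t) = t(t - 2) / 15
Then g(t) = -6·L_0(t) - 30·L_1(t) - 111·L_2(t).
Expanding and collecting terms gives g(t) = -3t² - 6t - 6.
Evaluating at t = 8: g(8) = -246.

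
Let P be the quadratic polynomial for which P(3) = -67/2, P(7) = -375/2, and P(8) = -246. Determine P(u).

Using the Lagrange interpolation formula with nodes 3, 7, 8:
  L_0(u) = (u - 7)(u - 8) / 20
  L_1(u) = (u - 3)(u - 8) / -4
  L_2(u) = (u - 3)(u - 7) / 5
Then P(u) = -67/2·L_0(u) - 375/2·L_1(u) - 246·L_2(u).
Expanding and collecting terms gives P(u) = -4u^2 + (3/2)u - 2.
Check: P(8) = -246. ✓

P(u) = -4u^2 + (3/2)u - 2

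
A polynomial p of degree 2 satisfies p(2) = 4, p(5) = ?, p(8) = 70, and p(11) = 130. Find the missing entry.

On equispaced nodes a degree-2 polynomial has vanishing third forward difference, so
  - p(2) + 3·p(5) - 3·p(8) + p(11) = 0.
Substituting the known values and solving for p(5):
  3·p(5) = 84
  p(5) = 28.

28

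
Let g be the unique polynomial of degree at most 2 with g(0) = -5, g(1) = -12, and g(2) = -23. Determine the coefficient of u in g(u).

-5

Write g(u) = au^2 + bu + c. Substituting each data point gives a linear system:
  c = -5
  a + b + c = -12
  4a + 2b + c = -23
Solving the system yields a = -2, b = -5, c = -5.
So g(u) = -2u² - 5u - 5.
The coefficient of u is -5.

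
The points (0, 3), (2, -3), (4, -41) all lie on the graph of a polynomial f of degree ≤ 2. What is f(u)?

f(u) = -4u^2 + 5u + 3

Write f(u) = au^2 + bu + c. Substituting each data point gives a linear system:
  c = 3
  4a + 2b + c = -3
  16a + 4b + c = -41
Solving the system yields a = -4, b = 5, c = 3.
So f(u) = -4u² + 5u + 3.
Check: f(2) = -3. ✓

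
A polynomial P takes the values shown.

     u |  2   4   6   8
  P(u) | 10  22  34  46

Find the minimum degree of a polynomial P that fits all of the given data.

1

Forward differences of the values at u = 2, 4, 6, 8:
  P  : 10  22  34  46
  Δ  : 12  12  12
  Δ^2: 0  0
  Δ^3: 0
The first differences are constant (12) and nonzero, while all higher differences vanish, so the minimal degree is 1.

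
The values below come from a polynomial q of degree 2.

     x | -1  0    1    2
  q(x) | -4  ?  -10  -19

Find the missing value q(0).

-5

On equispaced nodes a degree-2 polynomial has vanishing third forward difference, so
  - q(-1) + 3·q(0) - 3·q(1) + q(2) = 0.
Substituting the known values and solving for q(0):
  3·q(0) = -15
  q(0) = -5.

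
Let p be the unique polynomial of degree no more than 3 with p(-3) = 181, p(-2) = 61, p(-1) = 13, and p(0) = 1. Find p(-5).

Using the Lagrange interpolation formula with nodes -3, -2, -1, 0:
  L_0(x) = (x + 2)(x + 1)x / -6
  L_1(x) = (x + 3)(x + 1)x / 2
  L_2(x) = (x + 3)(x + 2)x / -2
  L_3(x) = (x + 3)(x + 2)(x + 1) / 6
Then p(x) = 181·L_0(x) + 61·L_1(x) + 13·L_2(x) + 1·L_3(x).
Expanding and collecting terms gives p(x) = -6x³ - 6x + 1.
Evaluating at x = -5: p(-5) = 781.

781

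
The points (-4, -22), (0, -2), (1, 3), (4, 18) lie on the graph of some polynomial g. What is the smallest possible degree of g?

1

Divided differences on the nodes -4, 0, 1, 4:
  order 0: -22  -2  3  18
  order 1: 5  5  5
  order 2: 0  0
  order 3: 0
The order-1 divided differences are all 5 (nonzero) and every higher order vanishes, so the data lies on a polynomial of degree exactly 1.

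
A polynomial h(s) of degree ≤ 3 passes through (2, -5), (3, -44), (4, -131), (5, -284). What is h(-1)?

4

Forward differences of the values at s = 2, 3, 4, 5:
  h  : -5  -44  -131  -284
  Δ  : -39  -87  -153
  Δ^2: -48  -66
  Δ^3: -18
The third differences are constant, confirming degree 3.
Interpolating (Newton forward form) and evaluating at s = -1 gives h(-1) = 4.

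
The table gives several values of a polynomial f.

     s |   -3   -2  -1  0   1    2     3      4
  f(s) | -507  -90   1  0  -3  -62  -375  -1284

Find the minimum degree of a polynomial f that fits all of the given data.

Forward differences of the values at s = -3, -2, -1, 0, 1, 2, 3, 4:
  f  : -507  -90  1  0  -3  -62  -375  -1284
  Δ  : 417  91  -1  -3  -59  -313  -909
  Δ^2: -326  -92  -2  -56  -254  -596
  Δ^3: 234  90  -54  -198  -342
  Δ^4: -144  -144  -144  -144
  Δ^5: 0  0  0
  Δ^6: 0  0
  Δ^7: 0
The fourth differences are constant (-144) and nonzero, while all higher differences vanish, so the minimal degree is 4.

4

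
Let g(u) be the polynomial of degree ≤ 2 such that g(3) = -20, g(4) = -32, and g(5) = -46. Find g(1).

Write g(u) = au^2 + bu + c. Substituting each data point gives a linear system:
  9a + 3b + c = -20
  16a + 4b + c = -32
  25a + 5b + c = -46
Solving the system yields a = -1, b = -5, c = 4.
So g(u) = -u^2 - 5u + 4.
Then g(1) = -2.

-2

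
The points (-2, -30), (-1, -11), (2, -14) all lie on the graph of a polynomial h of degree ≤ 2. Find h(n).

h(n) = -5n^2 + 4n - 2

Write h(n) = an^2 + bn + c. Substituting each data point gives a linear system:
  4a - 2b + c = -30
  a - b + c = -11
  4a + 2b + c = -14
Solving the system yields a = -5, b = 4, c = -2.
So h(n) = -5n^2 + 4n - 2.
Check: h(-1) = -11. ✓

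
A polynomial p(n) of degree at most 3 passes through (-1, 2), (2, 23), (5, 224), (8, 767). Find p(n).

p(n) = n^3 + 4n^2 - 1

Using the Lagrange interpolation formula with nodes -1, 2, 5, 8:
  L_0(n) = (n - 2)(n - 5)(n - 8) / -162
  L_1(n) = (n + 1)(n - 5)(n - 8) / 54
  L_2(n) = (n + 1)(n - 2)(n - 8) / -54
  L_3(n) = (n + 1)(n - 2)(n - 5) / 162
Then p(n) = 2·L_0(n) + 23·L_1(n) + 224·L_2(n) + 767·L_3(n).
Expanding and collecting terms gives p(n) = n³ + 4n² - 1.
Check: p(5) = 224. ✓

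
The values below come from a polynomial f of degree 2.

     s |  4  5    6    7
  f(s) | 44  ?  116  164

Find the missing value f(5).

On equispaced nodes a degree-2 polynomial has vanishing third forward difference, so
  - f(4) + 3·f(5) - 3·f(6) + f(7) = 0.
Substituting the known values and solving for f(5):
  3·f(5) = 228
  f(5) = 76.

76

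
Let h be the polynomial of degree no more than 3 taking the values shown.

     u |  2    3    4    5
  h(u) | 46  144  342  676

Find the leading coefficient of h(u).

Write h(u) = au^3 + bu^2 + cu + d. Substituting each data point gives a linear system:
  8a + 4b + 2c + d = 46
  27a + 9b + 3c + d = 144
  64a + 16b + 4c + d = 342
  125a + 25b + 5c + d = 676
Solving the system yields a = 6, b = -4, c = 4, d = 6.
So h(u) = 6u^3 - 4u^2 + 4u + 6.
The leading coefficient is 6.

6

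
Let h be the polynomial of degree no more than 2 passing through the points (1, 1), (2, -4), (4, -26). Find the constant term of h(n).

2

Write h(n) = an^2 + bn + c. Substituting each data point gives a linear system:
  a + b + c = 1
  4a + 2b + c = -4
  16a + 4b + c = -26
Solving the system yields a = -2, b = 1, c = 2.
So h(n) = -2n² + n + 2.
The constant term is 2.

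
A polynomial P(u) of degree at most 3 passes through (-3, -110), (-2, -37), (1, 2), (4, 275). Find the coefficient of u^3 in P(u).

Write P(u) = au^3 + bu^2 + cu + d. Substituting each data point gives a linear system:
  -27a + 9b - 3c + d = -110
  -8a + 4b - 2c + d = -37
  a + b + c + d = 2
  64a + 16b + 4c + d = 275
Solving the system yields a = 4, b = 1, c = 2, d = -5.
So P(u) = 4u^3 + u^2 + 2u - 5.
The leading coefficient is 4.

4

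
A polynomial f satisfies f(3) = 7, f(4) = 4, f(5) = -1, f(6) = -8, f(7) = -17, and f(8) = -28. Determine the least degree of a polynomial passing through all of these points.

2

Forward differences of the values at n = 3, 4, 5, 6, 7, 8:
  f  : 7  4  -1  -8  -17  -28
  Δ  : -3  -5  -7  -9  -11
  Δ^2: -2  -2  -2  -2
  Δ^3: 0  0  0
  Δ^4: 0  0
  Δ^5: 0
The second differences are constant (-2) and nonzero, while all higher differences vanish, so the minimal degree is 2.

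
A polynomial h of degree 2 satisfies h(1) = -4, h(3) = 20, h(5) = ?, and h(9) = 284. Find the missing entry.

76

The 3 known points determine the degree-2 polynomial uniquely.
Write h(s) = as^2 + bs + c. Substituting each data point gives a linear system:
  a + b + c = -4
  9a + 3b + c = 20
  81a + 9b + c = 284
Solving the system yields a = 4, b = -4, c = -4.
So h(s) = 4s² - 4s - 4.
Then h(5) = 76.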